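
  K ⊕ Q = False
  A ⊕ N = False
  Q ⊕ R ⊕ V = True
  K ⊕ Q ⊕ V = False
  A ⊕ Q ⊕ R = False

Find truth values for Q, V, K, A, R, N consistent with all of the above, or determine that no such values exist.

Q = True, V = False, K = True, A = True, R = False, N = True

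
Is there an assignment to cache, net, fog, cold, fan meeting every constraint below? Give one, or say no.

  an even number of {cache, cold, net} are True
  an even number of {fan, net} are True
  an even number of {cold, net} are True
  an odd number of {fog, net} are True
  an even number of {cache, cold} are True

cache = False, net = False, fog = True, cold = False, fan = False

{cache, cold, net}: 0 true → even ✓
{fan, net}: 0 true → even ✓
{cold, net}: 0 true → even ✓
{fog, net}: 1 true → odd ✓
{cache, cold}: 0 true → even ✓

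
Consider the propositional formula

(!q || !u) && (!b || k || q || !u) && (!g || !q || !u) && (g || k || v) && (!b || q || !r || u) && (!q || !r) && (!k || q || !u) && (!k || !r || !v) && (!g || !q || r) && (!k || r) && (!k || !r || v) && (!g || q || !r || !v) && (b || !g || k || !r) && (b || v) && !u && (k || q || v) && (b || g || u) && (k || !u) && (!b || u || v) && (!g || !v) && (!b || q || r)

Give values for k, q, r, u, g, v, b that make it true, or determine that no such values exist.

k = False, q = True, r = False, u = False, g = False, v = True, b = True

Unit clause (!u) forces u = False.
Set k = False.
Try q = False:
  (k || q || v) forces v = True.
  (!g || !v) forces g = False.
  (b || g || u) forces b = True.
  (!b || q || !r || u) forces r = False.
  clause (!b || q || r) is falsified — backtrack.
So q = True.
  then (!q || !r) forces r = False.
  then (!g || !q || r) forces g = False.
  then (b || g || u) forces b = True.
  then (!b || u || v) forces v = True.
All clauses satisfied.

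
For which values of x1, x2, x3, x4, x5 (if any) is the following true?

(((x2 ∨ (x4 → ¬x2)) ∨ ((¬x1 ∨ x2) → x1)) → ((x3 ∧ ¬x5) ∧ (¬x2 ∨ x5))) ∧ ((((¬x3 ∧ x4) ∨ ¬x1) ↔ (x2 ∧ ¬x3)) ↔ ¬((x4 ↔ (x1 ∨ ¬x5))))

x1 = False, x2 = False, x3 = True, x4 = True, x5 = False

  ((x2 ∨ (x4 → ¬x2)) ∨ ((¬x1 ∨ x2) → x1)) → ((x3 ∧ ¬x5) ∧ (¬x2 ∨ x5)) = True
    (x2 ∨ (x4 → ¬x2)) ∨ ((¬x1 ∨ x2) → x1) = True
      x2 ∨ (x4 → ¬x2) = True
        x4 → ¬x2 = True
          ¬x2 = True
      (¬x1 ∨ x2) → x1 = False
        ¬x1 ∨ x2 = True
          ¬x1 = True
    (x3 ∧ ¬x5) ∧ (¬x2 ∨ x5) = True
      x3 ∧ ¬x5 = True
        ¬x5 = True
      ¬x2 ∨ x5 = True
        ¬x2 = True
  (((¬x3 ∧ x4) ∨ ¬x1) ↔ (x2 ∧ ¬x3)) ↔ ¬((x4 ↔ (x1 ∨ ¬x5))) = True
    ((¬x3 ∧ x4) ∨ ¬x1) ↔ (x2 ∧ ¬x3) = False
      (¬x3 ∧ x4) ∨ ¬x1 = True
        ¬x3 ∧ x4 = False
          ¬x3 = False
        ¬x1 = True
      x2 ∧ ¬x3 = False
        ¬x3 = False
    ¬((x4 ↔ (x1 ∨ ¬x5))) = False
      x4 ↔ (x1 ∨ ¬x5) = True
        x1 ∨ ¬x5 = True
          ¬x5 = True
Both conjuncts True, so the formula holds.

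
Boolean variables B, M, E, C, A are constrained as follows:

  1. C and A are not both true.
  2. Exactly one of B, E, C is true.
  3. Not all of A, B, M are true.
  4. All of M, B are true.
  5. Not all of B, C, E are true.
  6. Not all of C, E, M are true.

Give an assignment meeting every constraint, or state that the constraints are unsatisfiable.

B = True; M = True; E = False; C = False; A = False

  (1) C=F, A=F — not both ✓
  (2) {B, E, C}: 1 true — exactly one ✓
  (3) {A, B, M}: 2/3 true — not all ✓
  (4) {M, B}: all 2 true ✓
  (5) {B, C, E}: 1/3 true — not all ✓
  (6) {C, E, M}: 1/3 true — not all ✓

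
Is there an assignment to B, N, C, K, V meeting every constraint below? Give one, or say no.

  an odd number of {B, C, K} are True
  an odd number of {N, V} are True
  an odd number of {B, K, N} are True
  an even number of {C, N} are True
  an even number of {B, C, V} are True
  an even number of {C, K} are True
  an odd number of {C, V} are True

B = True, N = False, C = False, K = False, V = True

{B, C, K}: 1 true → odd ✓
{N, V}: 1 true → odd ✓
{B, K, N}: 1 true → odd ✓
{C, N}: 0 true → even ✓
{B, C, V}: 2 true → even ✓
{C, K}: 0 true → even ✓
{C, V}: 1 true → odd ✓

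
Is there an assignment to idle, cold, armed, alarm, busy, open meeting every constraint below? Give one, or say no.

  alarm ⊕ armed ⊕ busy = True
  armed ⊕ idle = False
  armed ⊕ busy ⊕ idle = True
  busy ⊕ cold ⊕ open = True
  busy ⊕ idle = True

idle=F, cold=F, armed=F, alarm=F, busy=T, open=F

alarm ⊕ armed ⊕ busy = F ⊕ F ⊕ T = True ✓
armed ⊕ idle = F ⊕ F = False ✓
armed ⊕ busy ⊕ idle = F ⊕ T ⊕ F = True ✓
busy ⊕ cold ⊕ open = T ⊕ F ⊕ F = True ✓
busy ⊕ idle = T ⊕ F = True ✓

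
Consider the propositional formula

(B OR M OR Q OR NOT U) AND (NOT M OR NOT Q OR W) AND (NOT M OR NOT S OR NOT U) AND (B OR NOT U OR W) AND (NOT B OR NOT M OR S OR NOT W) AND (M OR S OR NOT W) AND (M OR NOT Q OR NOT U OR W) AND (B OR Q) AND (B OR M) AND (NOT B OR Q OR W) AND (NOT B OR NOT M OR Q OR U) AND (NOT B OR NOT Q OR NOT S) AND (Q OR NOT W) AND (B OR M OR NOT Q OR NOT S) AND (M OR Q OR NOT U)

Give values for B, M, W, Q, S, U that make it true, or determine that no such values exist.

B: True, M: False, W: False, Q: True, S: False, U: False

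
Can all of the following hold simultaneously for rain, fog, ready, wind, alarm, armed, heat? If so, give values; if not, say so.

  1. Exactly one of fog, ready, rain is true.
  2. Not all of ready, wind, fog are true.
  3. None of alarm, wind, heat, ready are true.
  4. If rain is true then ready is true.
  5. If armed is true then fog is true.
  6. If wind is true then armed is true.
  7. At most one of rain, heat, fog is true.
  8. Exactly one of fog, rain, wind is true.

rain = False, fog = True, ready = False, wind = False, alarm = False, armed = True, heat = False

  (1) {fog, ready, rain}: 1 true — exactly one ✓
  (2) {ready, wind, fog}: 1/3 true — not all ✓
  (3) {alarm, wind, heat, ready}: 0 true — none ✓
  (4) rain=F ⇒ ready: vacuous ✓
  (5) armed=T ⇒ fog: T ✓
  (6) wind=F ⇒ armed: vacuous ✓
  (7) {rain, heat, fog}: 1 true — at most one ✓
  (8) {fog, rain, wind}: 1 true — exactly one ✓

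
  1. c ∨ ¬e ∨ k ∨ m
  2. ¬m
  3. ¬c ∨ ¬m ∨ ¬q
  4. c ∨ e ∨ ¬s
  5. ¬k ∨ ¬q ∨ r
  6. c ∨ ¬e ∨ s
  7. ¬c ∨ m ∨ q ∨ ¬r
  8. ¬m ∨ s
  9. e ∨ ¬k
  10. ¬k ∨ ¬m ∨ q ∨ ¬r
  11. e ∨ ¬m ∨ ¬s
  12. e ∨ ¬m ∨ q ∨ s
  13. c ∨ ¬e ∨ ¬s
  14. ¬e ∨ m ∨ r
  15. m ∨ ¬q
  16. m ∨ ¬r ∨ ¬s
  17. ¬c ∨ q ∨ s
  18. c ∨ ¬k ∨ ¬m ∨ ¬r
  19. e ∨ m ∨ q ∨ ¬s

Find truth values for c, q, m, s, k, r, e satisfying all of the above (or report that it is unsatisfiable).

Unit clause (¬m) forces m = False.
In (m ∨ ¬q) only ¬q is left, so q = False.
Try c = True:
  (¬c ∨ m ∨ q ∨ ¬r) forces r = False.
  (¬e ∨ m ∨ r) forces e = False.
  (e ∨ ¬k) forces k = False.
  (¬c ∨ q ∨ s) forces s = True.
  clause (e ∨ m ∨ q ∨ ¬s) is falsified — backtrack.
So c = False.
Set s = False.
  then (c ∨ ¬e ∨ s) forces e = False.
  then (e ∨ ¬k) forces k = False.
Set r = False.
All clauses satisfied.

c=F; q=F; m=F; s=F; k=F; r=F; e=F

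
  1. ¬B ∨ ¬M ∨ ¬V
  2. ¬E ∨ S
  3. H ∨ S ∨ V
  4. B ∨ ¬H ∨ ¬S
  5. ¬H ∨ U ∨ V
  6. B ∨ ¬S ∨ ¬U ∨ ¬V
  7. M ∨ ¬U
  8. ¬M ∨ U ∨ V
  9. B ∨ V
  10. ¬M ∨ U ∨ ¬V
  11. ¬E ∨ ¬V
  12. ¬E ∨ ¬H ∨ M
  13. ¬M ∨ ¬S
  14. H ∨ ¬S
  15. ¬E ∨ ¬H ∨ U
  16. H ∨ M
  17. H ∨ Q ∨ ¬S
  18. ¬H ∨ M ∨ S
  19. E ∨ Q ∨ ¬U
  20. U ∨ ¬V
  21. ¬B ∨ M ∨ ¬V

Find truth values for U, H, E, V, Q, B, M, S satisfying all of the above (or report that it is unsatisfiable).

U: True, H: True, E: False, V: False, Q: True, B: True, M: True, S: False

Try U = False:
  (U ∨ ¬V) forces V = False.
  (¬H ∨ U ∨ V) forces H = False.
  (H ∨ S ∨ V) forces S = True.
  clause (H ∨ ¬S) is falsified — backtrack.
So U = True.
  then (M ∨ ¬U) forces M = True.
  then (¬M ∨ ¬S) forces S = False.
  then (¬E ∨ S) forces E = False.
  then (E ∨ Q ∨ ¬U) forces Q = True.
Set H = True.
Set V = False.
  then (B ∨ V) forces B = True.
All clauses satisfied.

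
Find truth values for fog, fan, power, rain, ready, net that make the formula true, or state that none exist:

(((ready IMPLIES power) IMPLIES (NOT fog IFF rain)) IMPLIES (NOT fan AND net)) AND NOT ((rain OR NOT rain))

Unsatisfiable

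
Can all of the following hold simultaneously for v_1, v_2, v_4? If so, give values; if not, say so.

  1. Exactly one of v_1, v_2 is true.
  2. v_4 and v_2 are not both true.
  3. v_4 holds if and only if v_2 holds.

v_1 = True; v_2 = False; v_4 = False

  (1) {v_1, v_2}: 1 true — exactly one ✓
  (2) v_4=F, v_2=F — not both ✓
  (3) v_4=F, v_2=F — same ✓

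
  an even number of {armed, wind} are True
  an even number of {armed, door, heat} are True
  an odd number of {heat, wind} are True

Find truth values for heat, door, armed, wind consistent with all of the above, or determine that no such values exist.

heat = True, door = True, armed = False, wind = False

{armed, wind}: 0 true → even ✓
{armed, door, heat}: 2 true → even ✓
{heat, wind}: 1 true → odd ✓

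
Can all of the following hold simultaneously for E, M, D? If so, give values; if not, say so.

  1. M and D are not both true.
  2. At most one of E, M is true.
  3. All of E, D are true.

E = True, M = False, D = True

  (1) M=F, D=T — not both ✓
  (2) {E, M}: 1 true — at most one ✓
  (3) {E, D}: all 2 true ✓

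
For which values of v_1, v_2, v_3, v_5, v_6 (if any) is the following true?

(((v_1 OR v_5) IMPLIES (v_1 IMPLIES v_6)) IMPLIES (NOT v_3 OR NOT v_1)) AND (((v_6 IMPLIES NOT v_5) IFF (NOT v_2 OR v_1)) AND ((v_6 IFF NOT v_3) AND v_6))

v_1: True, v_2: True, v_3: False, v_5: False, v_6: True

  ((v_1 OR v_5) IMPLIES (v_1 IMPLIES v_6)) IMPLIES (NOT v_3 OR NOT v_1) = True
    (v_1 OR v_5) IMPLIES (v_1 IMPLIES v_6) = True
      v_1 OR v_5 = True
      v_1 IMPLIES v_6 = True
    NOT v_3 OR NOT v_1 = True
      NOT v_3 = True
      NOT v_1 = False
  ((v_6 IMPLIES NOT v_5) IFF (NOT v_2 OR v_1)) AND ((v_6 IFF NOT v_3) AND v_6) = True
    (v_6 IMPLIES NOT v_5) IFF (NOT v_2 OR v_1) = True
      v_6 IMPLIES NOT v_5 = True
        NOT v_5 = True
      NOT v_2 OR v_1 = True
        NOT v_2 = False
    (v_6 IFF NOT v_3) AND v_6 = True
      v_6 IFF NOT v_3 = True
        NOT v_3 = True
Both conjuncts True, so the formula holds.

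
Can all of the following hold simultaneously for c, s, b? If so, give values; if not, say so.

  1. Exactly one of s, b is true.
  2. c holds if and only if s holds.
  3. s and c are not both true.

c: False, s: False, b: True

  (1) {s, b}: 1 true — exactly one ✓
  (2) c=F, s=F — same ✓
  (3) s=F, c=F — not both ✓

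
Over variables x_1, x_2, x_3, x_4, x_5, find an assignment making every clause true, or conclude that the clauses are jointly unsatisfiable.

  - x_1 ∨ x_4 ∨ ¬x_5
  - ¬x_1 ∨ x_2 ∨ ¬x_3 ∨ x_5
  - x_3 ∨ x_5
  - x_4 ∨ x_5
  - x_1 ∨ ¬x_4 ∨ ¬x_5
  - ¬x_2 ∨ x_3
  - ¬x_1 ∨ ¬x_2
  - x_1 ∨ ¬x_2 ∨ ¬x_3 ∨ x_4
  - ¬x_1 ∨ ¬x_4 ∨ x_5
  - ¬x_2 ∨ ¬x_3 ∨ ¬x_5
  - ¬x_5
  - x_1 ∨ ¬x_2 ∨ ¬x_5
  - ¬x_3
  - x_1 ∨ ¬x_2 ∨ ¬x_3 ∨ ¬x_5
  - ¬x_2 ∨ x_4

Case x_3 = True:
  Clause (¬x_3) is falsified — contradiction.
Case x_3 = False:
  (x_3 ∨ x_5) forces x_5 = True.
  Clause (¬x_5) is falsified — contradiction.
Both cases fail, so the formula is unsatisfiable.

No satisfying assignment exists.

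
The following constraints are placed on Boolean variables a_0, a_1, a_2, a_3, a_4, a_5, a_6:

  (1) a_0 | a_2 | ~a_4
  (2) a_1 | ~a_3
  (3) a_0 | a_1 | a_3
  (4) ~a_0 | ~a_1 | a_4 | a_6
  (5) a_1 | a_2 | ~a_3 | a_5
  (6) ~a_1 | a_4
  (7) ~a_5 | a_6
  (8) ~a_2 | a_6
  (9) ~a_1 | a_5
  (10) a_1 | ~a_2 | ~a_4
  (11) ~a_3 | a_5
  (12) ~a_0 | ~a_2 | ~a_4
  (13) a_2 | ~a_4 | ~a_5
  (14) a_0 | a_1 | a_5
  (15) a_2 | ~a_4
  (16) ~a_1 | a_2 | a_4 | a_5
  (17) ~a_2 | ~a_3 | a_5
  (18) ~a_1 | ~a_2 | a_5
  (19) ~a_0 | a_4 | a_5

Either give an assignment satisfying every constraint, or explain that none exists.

a_0=T, a_1=F, a_2=T, a_3=F, a_4=F, a_5=T, a_6=T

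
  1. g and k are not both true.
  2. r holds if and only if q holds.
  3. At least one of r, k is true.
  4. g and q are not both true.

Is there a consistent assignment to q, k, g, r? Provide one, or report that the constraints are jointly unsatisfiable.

q=F, k=T, g=F, r=F

  (1) g=F, k=T — not both ✓
  (2) r=F, q=F — same ✓
  (3) {r, k}: 1 true — at least one ✓
  (4) g=F, q=F — not both ✓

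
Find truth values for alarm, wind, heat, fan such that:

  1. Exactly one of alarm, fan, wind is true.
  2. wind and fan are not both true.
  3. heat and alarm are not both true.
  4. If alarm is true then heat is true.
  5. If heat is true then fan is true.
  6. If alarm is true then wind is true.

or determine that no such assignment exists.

alarm = False, wind = False, heat = True, fan = True

  (1) {alarm, fan, wind}: 1 true — exactly one ✓
  (2) wind=F, fan=T — not both ✓
  (3) heat=T, alarm=F — not both ✓
  (4) alarm=F ⇒ heat: vacuous ✓
  (5) heat=T ⇒ fan: T ✓
  (6) alarm=F ⇒ wind: vacuous ✓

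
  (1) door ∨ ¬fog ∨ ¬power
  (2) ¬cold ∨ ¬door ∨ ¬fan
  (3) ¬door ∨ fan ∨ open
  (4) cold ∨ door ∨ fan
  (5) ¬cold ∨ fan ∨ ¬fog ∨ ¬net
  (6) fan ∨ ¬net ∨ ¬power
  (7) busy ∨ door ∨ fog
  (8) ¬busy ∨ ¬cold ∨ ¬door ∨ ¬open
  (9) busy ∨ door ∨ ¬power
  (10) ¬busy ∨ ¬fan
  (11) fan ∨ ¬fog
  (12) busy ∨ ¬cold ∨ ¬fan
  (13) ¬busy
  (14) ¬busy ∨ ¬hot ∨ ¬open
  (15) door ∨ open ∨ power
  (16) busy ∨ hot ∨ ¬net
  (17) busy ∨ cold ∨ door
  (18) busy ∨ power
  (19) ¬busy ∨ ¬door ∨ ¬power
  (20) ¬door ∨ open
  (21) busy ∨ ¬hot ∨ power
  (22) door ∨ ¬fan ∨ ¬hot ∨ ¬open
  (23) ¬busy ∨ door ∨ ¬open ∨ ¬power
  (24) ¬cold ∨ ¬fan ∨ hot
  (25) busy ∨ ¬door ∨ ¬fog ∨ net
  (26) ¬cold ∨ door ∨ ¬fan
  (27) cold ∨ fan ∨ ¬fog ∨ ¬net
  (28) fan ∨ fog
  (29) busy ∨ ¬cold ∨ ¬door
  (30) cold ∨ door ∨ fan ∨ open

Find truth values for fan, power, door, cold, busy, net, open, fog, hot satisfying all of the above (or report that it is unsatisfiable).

fan=T, power=T, door=T, cold=F, busy=F, net=F, open=T, fog=F, hot=T

Unit clause (¬busy) forces busy = False.
In (busy ∨ power) only power is left, so power = True.
In (busy ∨ door ∨ ¬power) only door is left, so door = True.
In (¬door ∨ open) only open is left, so open = True.
In (busy ∨ ¬cold ∨ ¬door) only ¬cold is left, so cold = False.
Try fan = False:
  (fan ∨ ¬net ∨ ¬power) forces net = False.
  (fan ∨ ¬fog) forces fog = False.
  clause (fan ∨ fog) is falsified — backtrack.
So fan = True.
Set net = False.
  then (busy ∨ ¬door ∨ ¬fog ∨ net) forces fog = False.
Set hot = True.
All clauses satisfied.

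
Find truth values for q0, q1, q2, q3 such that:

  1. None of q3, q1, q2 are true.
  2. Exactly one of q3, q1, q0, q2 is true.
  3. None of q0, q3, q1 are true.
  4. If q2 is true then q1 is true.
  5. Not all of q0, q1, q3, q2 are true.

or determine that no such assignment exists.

Case q0 = True:
  Constraint (3) is violated (q0=T) — contradiction.
Case q0 = False:
  (1) forces q3 = False.
  (1) forces q1 = False.
  (1) forces q2 = False.
  Constraint (2) is violated (q3=F, q1=F, q0=F, q2=F) — contradiction.
Both cases fail — unsatisfiable.

The formula is unsatisfiable.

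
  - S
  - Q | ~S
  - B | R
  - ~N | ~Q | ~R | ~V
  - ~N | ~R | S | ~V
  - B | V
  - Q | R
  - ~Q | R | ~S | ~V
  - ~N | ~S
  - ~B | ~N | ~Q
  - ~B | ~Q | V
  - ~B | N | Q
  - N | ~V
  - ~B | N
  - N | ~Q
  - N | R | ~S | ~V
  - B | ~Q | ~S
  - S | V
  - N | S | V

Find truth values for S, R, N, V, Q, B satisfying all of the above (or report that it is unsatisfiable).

Case S = True:
  (Q | ~S) forces Q = True.
  (~N | ~S) forces N = False.
  Clause (N | ~Q) is falsified — contradiction.
Case S = False:
  Clause (S) is falsified — contradiction.
Both cases fail, so the formula is unsatisfiable.

No satisfying assignment exists.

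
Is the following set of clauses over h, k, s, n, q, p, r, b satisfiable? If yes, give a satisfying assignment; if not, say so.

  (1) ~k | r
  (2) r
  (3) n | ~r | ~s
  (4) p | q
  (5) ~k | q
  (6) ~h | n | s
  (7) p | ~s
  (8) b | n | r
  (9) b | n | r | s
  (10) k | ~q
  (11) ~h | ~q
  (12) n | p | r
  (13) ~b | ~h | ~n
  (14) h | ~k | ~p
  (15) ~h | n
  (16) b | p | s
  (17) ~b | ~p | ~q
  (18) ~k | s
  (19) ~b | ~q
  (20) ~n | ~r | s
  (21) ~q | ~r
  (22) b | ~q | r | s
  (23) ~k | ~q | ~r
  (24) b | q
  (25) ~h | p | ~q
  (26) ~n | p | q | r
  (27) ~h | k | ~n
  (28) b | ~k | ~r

Unit clause (r) forces r = True.
In (~q | ~r) only ~q is left, so q = False.
In (b | q) only b is left, so b = True.
In (p | q) only p is left, so p = True.
In (~k | q) only ~k is left, so k = False.
Try h = True:
  (~b | ~h | ~n) forces n = False.
  clause (~h | n) is falsified — backtrack.
So h = False.
Set s = False.
  then (~n | ~r | s) forces n = False.
All clauses satisfied.

h: False; k: False; s: False; n: False; q: False; p: True; r: True; b: True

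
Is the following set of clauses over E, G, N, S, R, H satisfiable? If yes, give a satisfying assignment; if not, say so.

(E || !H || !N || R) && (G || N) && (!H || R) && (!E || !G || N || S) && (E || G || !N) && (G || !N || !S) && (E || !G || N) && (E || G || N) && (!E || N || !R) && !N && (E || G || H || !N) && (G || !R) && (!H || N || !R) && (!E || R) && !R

Case N = True:
  Clause (!N) is falsified — contradiction.
Case N = False:
  (G || N) forces G = True.
  (E || !G || N) forces E = True.
  (!E || !G || N || S) forces S = True.
  (!E || N || !R) forces R = False.
  Clause (!E || R) is falsified — contradiction.
Both cases fail, so the formula is unsatisfiable.

Unsatisfiable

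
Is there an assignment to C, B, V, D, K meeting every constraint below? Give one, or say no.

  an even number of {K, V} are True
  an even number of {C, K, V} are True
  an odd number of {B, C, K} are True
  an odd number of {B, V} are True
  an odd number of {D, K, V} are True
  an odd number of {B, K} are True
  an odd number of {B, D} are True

C: False, B: False, V: True, D: True, K: True

{K, V}: 2 true → even ✓
{C, K, V}: 2 true → even ✓
{B, C, K}: 1 true → odd ✓
{B, V}: 1 true → odd ✓
{D, K, V}: 3 true → odd ✓
{B, K}: 1 true → odd ✓
{B, D}: 1 true → odd ✓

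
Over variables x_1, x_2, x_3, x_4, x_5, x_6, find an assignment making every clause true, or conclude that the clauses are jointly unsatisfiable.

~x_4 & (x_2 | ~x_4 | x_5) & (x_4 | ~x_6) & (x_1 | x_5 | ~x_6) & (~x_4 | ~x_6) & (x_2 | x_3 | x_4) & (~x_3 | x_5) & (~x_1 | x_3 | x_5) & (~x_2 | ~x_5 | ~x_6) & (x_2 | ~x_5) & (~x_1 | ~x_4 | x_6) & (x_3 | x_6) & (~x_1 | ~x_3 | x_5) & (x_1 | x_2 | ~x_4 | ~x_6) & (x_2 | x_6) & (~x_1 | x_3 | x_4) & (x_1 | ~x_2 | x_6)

Unit clause (~x_4) forces x_4 = False.
In (x_4 | ~x_6) only ~x_6 is left, so x_6 = False.
In (x_3 | x_6) only x_3 is left, so x_3 = True.
In (x_2 | x_6) only x_2 is left, so x_2 = True.
In (x_1 | ~x_2 | x_6) only x_1 is left, so x_1 = True.
In (~x_3 | x_5) only x_5 is left, so x_5 = True.
All clauses satisfied.

x_1 = True; x_2 = True; x_3 = True; x_4 = False; x_5 = True; x_6 = False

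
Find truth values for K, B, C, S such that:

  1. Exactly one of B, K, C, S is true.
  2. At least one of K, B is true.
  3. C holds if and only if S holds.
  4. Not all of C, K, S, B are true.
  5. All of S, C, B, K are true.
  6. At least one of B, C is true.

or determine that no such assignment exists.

Case K = True:
  (1) with K=T forces B = False.
  Constraint (5) is violated (B=F) — contradiction.
Case K = False:
  Constraint (5) is violated (K=F) — contradiction.
Both cases fail — unsatisfiable.

UNSATISFIABLE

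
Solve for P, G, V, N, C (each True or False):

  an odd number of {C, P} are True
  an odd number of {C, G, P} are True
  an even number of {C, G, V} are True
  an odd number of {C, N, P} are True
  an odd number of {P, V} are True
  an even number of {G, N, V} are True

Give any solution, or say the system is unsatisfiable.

P: True; G: False; V: False; N: False; C: False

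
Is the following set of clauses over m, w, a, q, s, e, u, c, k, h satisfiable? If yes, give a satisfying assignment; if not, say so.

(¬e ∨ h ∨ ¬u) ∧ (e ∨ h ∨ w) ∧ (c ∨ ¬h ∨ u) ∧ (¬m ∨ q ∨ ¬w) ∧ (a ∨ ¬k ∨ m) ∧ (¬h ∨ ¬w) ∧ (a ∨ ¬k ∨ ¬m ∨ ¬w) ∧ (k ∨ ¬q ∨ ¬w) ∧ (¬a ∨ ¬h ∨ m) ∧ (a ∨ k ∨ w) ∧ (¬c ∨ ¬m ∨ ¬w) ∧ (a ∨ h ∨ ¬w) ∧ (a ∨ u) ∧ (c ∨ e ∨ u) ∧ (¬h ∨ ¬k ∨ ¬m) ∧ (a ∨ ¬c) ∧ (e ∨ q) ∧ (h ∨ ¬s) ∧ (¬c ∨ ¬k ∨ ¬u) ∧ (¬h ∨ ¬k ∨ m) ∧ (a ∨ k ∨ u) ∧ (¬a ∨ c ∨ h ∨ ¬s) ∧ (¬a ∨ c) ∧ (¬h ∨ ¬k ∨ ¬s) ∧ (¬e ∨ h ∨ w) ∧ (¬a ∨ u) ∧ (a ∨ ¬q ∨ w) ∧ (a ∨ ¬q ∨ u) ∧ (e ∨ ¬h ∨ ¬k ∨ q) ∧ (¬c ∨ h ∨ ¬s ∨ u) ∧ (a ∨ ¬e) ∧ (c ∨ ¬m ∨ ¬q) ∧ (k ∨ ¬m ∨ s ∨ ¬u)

m = True, w = False, a = True, q = True, s = True, e = True, u = True, c = True, k = False, h = True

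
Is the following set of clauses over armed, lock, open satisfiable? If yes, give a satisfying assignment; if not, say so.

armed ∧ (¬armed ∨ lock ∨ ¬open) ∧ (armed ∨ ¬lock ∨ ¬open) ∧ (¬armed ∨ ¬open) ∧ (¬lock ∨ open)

armed: True; lock: False; open: False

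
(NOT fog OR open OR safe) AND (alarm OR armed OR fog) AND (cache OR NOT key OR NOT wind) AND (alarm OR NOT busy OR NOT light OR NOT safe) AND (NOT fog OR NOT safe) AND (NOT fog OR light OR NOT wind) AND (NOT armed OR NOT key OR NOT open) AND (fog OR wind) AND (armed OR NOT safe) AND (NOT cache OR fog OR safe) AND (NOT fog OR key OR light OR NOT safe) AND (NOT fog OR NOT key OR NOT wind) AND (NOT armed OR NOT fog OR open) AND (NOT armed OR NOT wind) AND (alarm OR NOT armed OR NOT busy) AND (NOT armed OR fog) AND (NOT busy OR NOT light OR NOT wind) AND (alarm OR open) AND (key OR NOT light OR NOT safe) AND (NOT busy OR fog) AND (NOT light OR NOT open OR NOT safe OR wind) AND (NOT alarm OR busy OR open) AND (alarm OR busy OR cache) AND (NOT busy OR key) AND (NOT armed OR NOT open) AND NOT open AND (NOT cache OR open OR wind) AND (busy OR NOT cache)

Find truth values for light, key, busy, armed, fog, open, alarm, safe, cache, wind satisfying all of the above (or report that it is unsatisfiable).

The formula is unsatisfiable.

Case open = True:
  Clause (NOT open) is falsified — contradiction.
Case open = False:
  (alarm OR open) forces alarm = True.
  (NOT alarm OR busy OR open) forces busy = True.
  (NOT busy OR fog) forces fog = True.
  (NOT fog OR open OR safe) forces safe = True.
  Clause (NOT fog OR NOT safe) is falsified — contradiction.
Both cases fail, so the formula is unsatisfiable.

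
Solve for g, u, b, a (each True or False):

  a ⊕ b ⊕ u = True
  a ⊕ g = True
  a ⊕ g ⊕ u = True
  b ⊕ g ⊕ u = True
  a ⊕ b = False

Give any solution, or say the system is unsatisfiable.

Adding constraints 1, 2, 4 mod 2: every variable appears an even number of times on the left, so the left side is 0.
But the right sides sum to 1 (mod 2). 0 ≠ 1 — the system is inconsistent.

The formula is unsatisfiable.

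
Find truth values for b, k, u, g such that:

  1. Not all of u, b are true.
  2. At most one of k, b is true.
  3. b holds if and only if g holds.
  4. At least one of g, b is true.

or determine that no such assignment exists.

b = True, k = False, u = False, g = True

  (1) {u, b}: 1/2 true — not all ✓
  (2) {k, b}: 1 true — at most one ✓
  (3) b=T, g=T — same ✓
  (4) {g, b}: 2 true — at least one ✓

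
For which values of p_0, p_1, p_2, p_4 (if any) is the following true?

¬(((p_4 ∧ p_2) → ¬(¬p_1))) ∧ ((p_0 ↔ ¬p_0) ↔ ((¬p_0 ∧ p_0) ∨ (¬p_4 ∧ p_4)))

p_0 = True, p_1 = False, p_2 = True, p_4 = True

  ¬(((p_4 ∧ p_2) → ¬(¬p_1))) = True
    (p_4 ∧ p_2) → ¬(¬p_1) = False
      p_4 ∧ p_2 = True
      ¬(¬p_1) = False
        ¬p_1 = True
  (p_0 ↔ ¬p_0) ↔ ((¬p_0 ∧ p_0) ∨ (¬p_4 ∧ p_4)) = True
    p_0 ↔ ¬p_0 = False
      ¬p_0 = False
    (¬p_0 ∧ p_0) ∨ (¬p_4 ∧ p_4) = False
      ¬p_0 ∧ p_0 = False
        ¬p_0 = False
      ¬p_4 ∧ p_4 = False
        ¬p_4 = False
Both conjuncts True, so the formula holds.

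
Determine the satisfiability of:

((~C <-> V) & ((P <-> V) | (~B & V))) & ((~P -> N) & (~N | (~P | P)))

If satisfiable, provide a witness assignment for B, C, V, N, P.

B = False, C = False, V = True, N = True, P = True

  (~C <-> V) & ((P <-> V) | (~B & V)) = True
    ~C <-> V = True
      ~C = True
    (P <-> V) | (~B & V) = True
      P <-> V = True
      ~B & V = True
        ~B = True
  (~P -> N) & (~N | (~P | P)) = True
    ~P -> N = True
      ~P = False
    ~N | (~P | P) = True
      ~N = False
      ~P | P = True
        ~P = False
Both conjuncts True, so the formula holds.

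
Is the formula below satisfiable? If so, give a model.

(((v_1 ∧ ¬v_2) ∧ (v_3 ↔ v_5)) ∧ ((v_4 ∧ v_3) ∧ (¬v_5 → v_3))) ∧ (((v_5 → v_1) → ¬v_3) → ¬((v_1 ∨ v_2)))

v_1=T; v_2=F; v_3=T; v_4=T; v_5=T

  ((v_1 ∧ ¬v_2) ∧ (v_3 ↔ v_5)) ∧ ((v_4 ∧ v_3) ∧ (¬v_5 → v_3)) = True
    (v_1 ∧ ¬v_2) ∧ (v_3 ↔ v_5) = True
      v_1 ∧ ¬v_2 = True
        ¬v_2 = True
      v_3 ↔ v_5 = True
    (v_4 ∧ v_3) ∧ (¬v_5 → v_3) = True
      v_4 ∧ v_3 = True
      ¬v_5 → v_3 = True
        ¬v_5 = False
  ((v_5 → v_1) → ¬v_3) → ¬((v_1 ∨ v_2)) = True
    (v_5 → v_1) → ¬v_3 = False
      v_5 → v_1 = True
      ¬v_3 = False
    ¬((v_1 ∨ v_2)) = False
      v_1 ∨ v_2 = True
Both conjuncts True, so the formula holds.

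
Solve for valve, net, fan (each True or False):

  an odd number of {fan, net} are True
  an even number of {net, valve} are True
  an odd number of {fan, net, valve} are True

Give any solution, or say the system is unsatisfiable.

valve=F, net=F, fan=T

{fan, net}: 1 true → odd ✓
{net, valve}: 0 true → even ✓
{fan, net, valve}: 1 true → odd ✓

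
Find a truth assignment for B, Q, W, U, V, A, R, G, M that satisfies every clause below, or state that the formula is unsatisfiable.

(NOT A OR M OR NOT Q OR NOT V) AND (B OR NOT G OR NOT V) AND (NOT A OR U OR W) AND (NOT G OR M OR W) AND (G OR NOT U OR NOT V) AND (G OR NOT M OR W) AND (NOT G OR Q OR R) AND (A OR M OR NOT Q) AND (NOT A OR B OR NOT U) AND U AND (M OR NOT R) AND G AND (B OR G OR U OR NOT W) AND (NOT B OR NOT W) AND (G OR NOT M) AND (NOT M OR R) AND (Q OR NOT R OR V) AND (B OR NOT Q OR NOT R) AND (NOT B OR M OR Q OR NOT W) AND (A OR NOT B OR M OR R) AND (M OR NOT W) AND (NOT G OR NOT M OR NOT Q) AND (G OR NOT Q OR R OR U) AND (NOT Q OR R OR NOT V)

B = True, Q = False, W = False, U = True, V = True, A = False, R = True, G = True, M = True

Unit clause (U) forces U = True.
Unit clause (G) forces G = True.
Set B = True.
  then (NOT B OR NOT W) forces W = False.
  then (NOT G OR M OR W) forces M = True.
  then (NOT M OR R) forces R = True.
  then (NOT G OR NOT M OR NOT Q) forces Q = False.
  then (Q OR NOT R OR V) forces V = True.
Set A = False.
All clauses satisfied.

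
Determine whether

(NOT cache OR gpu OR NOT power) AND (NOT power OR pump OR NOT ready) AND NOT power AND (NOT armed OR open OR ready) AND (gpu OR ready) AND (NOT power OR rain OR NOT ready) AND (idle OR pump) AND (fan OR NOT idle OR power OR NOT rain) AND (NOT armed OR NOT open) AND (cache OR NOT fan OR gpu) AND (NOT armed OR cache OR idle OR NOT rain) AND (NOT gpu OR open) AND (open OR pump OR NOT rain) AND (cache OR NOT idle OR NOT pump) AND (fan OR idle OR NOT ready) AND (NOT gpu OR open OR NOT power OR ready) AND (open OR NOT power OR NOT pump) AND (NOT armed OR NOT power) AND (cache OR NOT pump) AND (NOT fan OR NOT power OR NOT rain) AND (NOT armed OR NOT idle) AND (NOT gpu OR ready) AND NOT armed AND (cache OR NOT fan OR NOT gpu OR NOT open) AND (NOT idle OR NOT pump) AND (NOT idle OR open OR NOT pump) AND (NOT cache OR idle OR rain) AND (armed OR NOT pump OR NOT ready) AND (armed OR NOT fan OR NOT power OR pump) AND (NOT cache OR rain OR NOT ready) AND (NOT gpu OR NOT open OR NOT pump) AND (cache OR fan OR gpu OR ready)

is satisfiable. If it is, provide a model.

open = False, power = False, gpu = False, ready = True, fan = False, armed = False, rain = False, pump = False, idle = True, cache = False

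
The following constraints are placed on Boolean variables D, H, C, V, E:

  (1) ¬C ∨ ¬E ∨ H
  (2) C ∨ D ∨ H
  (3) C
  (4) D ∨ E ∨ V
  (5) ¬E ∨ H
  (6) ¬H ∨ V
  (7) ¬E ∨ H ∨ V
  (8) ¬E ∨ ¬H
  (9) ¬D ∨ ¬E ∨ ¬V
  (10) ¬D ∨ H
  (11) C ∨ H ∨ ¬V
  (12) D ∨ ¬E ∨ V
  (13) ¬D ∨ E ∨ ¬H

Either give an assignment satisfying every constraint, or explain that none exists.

D=F, H=F, C=T, V=T, E=F

Unit clause (C) forces C = True.
Try D = True:
  (¬D ∨ H) forces H = True.
  (¬H ∨ V) forces V = True.
  (¬E ∨ ¬H) forces E = False.
  clause (¬D ∨ E ∨ ¬H) is falsified — backtrack.
So D = False.
Set H = False.
  then (¬C ∨ ¬E ∨ H) forces E = False.
  then (D ∨ E ∨ V) forces V = True.
All clauses satisfied.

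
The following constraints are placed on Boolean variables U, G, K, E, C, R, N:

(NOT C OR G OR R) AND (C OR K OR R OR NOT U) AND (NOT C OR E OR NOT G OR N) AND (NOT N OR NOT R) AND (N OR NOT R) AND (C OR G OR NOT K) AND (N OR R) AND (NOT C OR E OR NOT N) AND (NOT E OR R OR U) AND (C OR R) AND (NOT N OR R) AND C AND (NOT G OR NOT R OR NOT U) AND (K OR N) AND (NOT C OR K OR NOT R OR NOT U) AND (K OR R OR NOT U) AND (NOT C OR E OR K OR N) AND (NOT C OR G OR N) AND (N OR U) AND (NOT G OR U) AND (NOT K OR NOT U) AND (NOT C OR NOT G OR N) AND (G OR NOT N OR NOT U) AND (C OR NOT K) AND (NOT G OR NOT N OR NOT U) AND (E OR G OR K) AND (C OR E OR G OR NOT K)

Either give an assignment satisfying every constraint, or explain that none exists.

No satisfying assignment exists.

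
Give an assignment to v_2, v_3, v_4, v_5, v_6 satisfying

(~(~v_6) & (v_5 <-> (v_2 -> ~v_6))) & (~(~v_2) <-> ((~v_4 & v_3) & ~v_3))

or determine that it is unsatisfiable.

v_2: False, v_3: False, v_4: True, v_5: True, v_6: True

  ~(~v_6) & (v_5 <-> (v_2 -> ~v_6)) = True
    ~(~v_6) = True
      ~v_6 = False
    v_5 <-> (v_2 -> ~v_6) = True
      v_2 -> ~v_6 = True
        ~v_6 = False
  ~(~v_2) <-> ((~v_4 & v_3) & ~v_3) = True
    ~(~v_2) = False
      ~v_2 = True
    (~v_4 & v_3) & ~v_3 = False
      ~v_4 & v_3 = False
        ~v_4 = False
      ~v_3 = True
Both conjuncts True, so the formula holds.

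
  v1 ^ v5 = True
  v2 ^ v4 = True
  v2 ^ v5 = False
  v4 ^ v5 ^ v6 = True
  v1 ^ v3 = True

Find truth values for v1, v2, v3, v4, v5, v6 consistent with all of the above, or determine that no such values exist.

v1 = False; v2 = True; v3 = True; v4 = False; v5 = True; v6 = False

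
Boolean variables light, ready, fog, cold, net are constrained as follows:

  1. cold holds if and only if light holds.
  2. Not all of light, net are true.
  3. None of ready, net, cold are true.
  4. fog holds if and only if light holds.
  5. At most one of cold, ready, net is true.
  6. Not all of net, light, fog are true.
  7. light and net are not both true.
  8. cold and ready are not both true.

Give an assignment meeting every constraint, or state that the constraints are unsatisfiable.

light = False, ready = False, fog = False, cold = False, net = False

  (1) cold=F, light=F — same ✓
  (2) {light, net}: 0/2 true — not all ✓
  (3) {ready, net, cold}: 0 true — none ✓
  (4) fog=F, light=F — same ✓
  (5) {cold, ready, net}: 0 true — at most one ✓
  (6) {net, light, fog}: 0/3 true — not all ✓
  (7) light=F, net=F — not both ✓
  (8) cold=F, ready=F — not both ✓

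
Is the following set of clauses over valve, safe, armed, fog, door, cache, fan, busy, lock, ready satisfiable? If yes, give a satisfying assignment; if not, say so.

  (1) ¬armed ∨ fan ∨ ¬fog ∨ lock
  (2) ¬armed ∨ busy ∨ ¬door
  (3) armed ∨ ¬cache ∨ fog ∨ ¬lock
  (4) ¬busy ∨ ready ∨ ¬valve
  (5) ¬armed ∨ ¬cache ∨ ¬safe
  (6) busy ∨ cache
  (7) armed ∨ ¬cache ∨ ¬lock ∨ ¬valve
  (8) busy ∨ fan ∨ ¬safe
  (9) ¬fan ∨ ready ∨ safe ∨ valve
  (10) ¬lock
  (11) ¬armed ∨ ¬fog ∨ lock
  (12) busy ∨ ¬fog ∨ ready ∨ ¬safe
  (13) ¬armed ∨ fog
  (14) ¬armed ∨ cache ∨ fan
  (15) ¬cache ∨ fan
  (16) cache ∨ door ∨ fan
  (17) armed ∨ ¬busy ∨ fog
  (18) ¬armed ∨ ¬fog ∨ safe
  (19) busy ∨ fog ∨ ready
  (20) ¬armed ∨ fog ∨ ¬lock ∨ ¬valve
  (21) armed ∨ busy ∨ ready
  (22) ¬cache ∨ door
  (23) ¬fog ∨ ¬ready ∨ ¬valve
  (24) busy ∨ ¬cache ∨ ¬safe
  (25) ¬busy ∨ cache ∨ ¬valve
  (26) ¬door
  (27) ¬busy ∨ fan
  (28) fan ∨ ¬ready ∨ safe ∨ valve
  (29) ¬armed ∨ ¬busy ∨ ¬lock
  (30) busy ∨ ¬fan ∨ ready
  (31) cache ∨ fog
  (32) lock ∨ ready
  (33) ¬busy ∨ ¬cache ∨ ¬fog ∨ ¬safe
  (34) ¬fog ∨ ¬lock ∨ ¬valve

valve: False, safe: False, armed: False, fog: True, door: False, cache: False, fan: True, busy: True, lock: False, ready: True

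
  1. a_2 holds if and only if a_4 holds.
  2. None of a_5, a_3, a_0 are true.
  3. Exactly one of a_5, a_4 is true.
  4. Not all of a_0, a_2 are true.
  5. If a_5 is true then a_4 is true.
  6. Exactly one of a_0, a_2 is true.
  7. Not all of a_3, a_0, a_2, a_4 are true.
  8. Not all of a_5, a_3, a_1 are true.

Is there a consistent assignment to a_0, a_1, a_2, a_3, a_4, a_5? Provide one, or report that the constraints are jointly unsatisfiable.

a_0 = False, a_1 = True, a_2 = True, a_3 = False, a_4 = True, a_5 = False

  (1) a_2=T, a_4=T — same ✓
  (2) {a_5, a_3, a_0}: 0 true — none ✓
  (3) {a_5, a_4}: 1 true — exactly one ✓
  (4) {a_0, a_2}: 1/2 true — not all ✓
  (5) a_5=F ⇒ a_4: vacuous ✓
  (6) {a_0, a_2}: 1 true — exactly one ✓
  (7) {a_3, a_0, a_2, a_4}: 2/4 true — not all ✓
  (8) {a_5, a_3, a_1}: 1/3 true — not all ✓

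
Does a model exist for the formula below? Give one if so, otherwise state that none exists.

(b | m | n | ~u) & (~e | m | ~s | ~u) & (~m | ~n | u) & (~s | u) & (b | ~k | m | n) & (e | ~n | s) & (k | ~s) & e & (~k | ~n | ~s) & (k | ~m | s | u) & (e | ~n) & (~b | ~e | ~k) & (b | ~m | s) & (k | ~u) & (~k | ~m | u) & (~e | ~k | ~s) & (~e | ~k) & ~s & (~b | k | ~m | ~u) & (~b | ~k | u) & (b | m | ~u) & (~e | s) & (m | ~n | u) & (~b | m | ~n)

UNSATISFIABLE

Case s = True:
  Clause (~s) is falsified — contradiction.
Case s = False:
  (e) forces e = True.
  Clause (~e | s) is falsified — contradiction.
Both cases fail, so the formula is unsatisfiable.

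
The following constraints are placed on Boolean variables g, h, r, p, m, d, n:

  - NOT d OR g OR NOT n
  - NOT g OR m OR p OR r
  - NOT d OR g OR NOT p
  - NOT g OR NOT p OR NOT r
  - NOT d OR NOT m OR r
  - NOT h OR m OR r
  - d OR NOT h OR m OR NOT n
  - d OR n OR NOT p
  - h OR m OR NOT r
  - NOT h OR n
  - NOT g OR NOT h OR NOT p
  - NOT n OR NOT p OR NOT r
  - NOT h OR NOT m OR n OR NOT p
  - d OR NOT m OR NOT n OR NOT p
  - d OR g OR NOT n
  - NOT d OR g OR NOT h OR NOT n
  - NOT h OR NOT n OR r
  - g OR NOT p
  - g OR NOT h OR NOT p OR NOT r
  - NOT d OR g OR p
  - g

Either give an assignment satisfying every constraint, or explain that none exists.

g = True, h = False, r = True, p = False, m = True, d = True, n = False

Unit clause (g) forces g = True.
Set h = False.
Set r = True.
  then (NOT g OR NOT p OR NOT r) forces p = False.
  then (h OR m OR NOT r) forces m = True.
Set d = True.
Set n = False.
All clauses satisfied.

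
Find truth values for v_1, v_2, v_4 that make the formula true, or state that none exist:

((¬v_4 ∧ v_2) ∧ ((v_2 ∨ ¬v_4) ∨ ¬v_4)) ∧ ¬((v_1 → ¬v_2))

v_1=T, v_2=T, v_4=F

  (¬v_4 ∧ v_2) ∧ ((v_2 ∨ ¬v_4) ∨ ¬v_4) = True
    ¬v_4 ∧ v_2 = True
      ¬v_4 = True
    (v_2 ∨ ¬v_4) ∨ ¬v_4 = True
      v_2 ∨ ¬v_4 = True
        ¬v_4 = True
      ¬v_4 = True
  ¬((v_1 → ¬v_2)) = True
    v_1 → ¬v_2 = False
      ¬v_2 = False
Both conjuncts True, so the formula holds.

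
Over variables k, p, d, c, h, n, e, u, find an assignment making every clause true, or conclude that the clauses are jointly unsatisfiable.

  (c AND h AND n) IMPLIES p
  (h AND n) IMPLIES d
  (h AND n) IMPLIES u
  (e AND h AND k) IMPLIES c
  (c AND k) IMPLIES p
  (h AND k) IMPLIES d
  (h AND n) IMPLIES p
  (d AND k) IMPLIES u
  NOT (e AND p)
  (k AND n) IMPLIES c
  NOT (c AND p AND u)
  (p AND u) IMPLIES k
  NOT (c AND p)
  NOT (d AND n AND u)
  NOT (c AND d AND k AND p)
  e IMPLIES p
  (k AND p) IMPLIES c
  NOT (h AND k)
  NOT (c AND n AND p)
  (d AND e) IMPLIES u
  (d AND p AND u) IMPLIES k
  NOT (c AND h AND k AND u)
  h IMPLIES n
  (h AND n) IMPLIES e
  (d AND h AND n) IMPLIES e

Set k = False.
Set p = False.
  then (NOT e OR p) forces e = False.
Set d = False.
Set c = True.
Try h = True:
  (NOT h OR NOT n OR p) forces n = False.
  clause (NOT h OR n) is falsified — backtrack.
So h = False.
Set n = True.
Set u = True.
All clauses satisfied.

k: False, p: False, d: False, c: True, h: False, n: True, e: False, u: True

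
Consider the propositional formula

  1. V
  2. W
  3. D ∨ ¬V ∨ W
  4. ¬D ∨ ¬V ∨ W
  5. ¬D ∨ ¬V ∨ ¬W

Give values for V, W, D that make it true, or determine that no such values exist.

V = True; W = True; D = False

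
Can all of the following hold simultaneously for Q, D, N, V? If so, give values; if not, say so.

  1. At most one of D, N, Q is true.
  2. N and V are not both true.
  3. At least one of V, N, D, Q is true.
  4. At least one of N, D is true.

Q = False; D = True; N = False; V = False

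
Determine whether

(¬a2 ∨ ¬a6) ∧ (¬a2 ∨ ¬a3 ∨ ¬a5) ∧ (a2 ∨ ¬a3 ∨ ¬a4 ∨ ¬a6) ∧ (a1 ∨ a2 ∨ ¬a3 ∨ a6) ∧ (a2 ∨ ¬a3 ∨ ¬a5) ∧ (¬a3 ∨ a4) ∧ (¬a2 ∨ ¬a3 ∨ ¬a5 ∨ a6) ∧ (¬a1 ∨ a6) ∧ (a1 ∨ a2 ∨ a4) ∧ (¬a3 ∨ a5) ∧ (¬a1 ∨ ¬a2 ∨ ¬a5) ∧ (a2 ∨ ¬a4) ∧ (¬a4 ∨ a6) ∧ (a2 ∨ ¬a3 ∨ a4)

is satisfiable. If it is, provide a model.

Set a1 = True.
  then (¬a1 ∨ a6) forces a6 = True.
  then (¬a2 ∨ ¬a6) forces a2 = False.
  then (a2 ∨ ¬a4) forces a4 = False.
  then (a2 ∨ ¬a3 ∨ a4) forces a3 = False.
Set a5 = False.
All clauses satisfied.

a1: True, a2: False, a3: False, a4: False, a5: False, a6: True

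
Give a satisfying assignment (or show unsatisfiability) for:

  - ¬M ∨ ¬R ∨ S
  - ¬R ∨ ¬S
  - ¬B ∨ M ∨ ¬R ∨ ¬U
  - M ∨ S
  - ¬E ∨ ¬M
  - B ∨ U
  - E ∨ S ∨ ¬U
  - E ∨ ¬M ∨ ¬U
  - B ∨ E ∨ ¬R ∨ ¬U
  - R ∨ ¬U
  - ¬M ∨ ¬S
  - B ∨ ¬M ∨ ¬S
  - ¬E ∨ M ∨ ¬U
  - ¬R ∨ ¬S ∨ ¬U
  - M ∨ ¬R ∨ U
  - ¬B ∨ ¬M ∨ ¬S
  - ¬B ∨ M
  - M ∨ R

B=T, U=F, M=T, E=F, R=F, S=F

Set B = True.
  then (¬B ∨ M) forces M = True.
  then (¬E ∨ ¬M) forces E = False.
  then (E ∨ ¬M ∨ ¬U) forces U = False.
  then (¬M ∨ ¬S) forces S = False.
  then (¬M ∨ ¬R ∨ S) forces R = False.
All clauses satisfied.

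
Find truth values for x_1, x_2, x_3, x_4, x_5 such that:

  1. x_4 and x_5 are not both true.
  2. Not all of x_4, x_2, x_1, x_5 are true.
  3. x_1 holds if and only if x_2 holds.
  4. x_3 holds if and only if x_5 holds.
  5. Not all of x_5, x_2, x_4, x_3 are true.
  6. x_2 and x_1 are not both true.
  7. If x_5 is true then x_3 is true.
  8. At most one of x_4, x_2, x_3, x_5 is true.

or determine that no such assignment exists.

x_1 = False, x_2 = False, x_3 = False, x_4 = True, x_5 = False

  (1) x_4=T, x_5=F — not both ✓
  (2) {x_4, x_2, x_1, x_5}: 1/4 true — not all ✓
  (3) x_1=F, x_2=F — same ✓
  (4) x_3=F, x_5=F — same ✓
  (5) {x_5, x_2, x_4, x_3}: 1/4 true — not all ✓
  (6) x_2=F, x_1=F — not both ✓
  (7) x_5=F ⇒ x_3: vacuous ✓
  (8) {x_4, x_2, x_3, x_5}: 1 true — at most one ✓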